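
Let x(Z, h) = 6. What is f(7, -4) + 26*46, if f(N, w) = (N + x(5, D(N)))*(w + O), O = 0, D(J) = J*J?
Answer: 1144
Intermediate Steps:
D(J) = J**2
f(N, w) = w*(6 + N) (f(N, w) = (N + 6)*(w + 0) = (6 + N)*w = w*(6 + N))
f(7, -4) + 26*46 = -4*(6 + 7) + 26*46 = -4*13 + 1196 = -52 + 1196 = 1144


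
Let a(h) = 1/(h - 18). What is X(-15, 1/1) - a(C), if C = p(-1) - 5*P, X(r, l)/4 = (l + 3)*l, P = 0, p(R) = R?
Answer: 305/19 ≈ 16.053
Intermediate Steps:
X(r, l) = 4*l*(3 + l) (X(r, l) = 4*((l + 3)*l) = 4*((3 + l)*l) = 4*(l*(3 + l)) = 4*l*(3 + l))
C = -1 (C = -1 - 5*0 = -1 + 0 = -1)
a(h) = 1/(-18 + h)
X(-15, 1/1) - a(C) = 4*(3 + 1/1)/1 - 1/(-18 - 1) = 4*1*(3 + 1) - 1/(-19) = 4*1*4 - 1*(-1/19) = 16 + 1/19 = 305/19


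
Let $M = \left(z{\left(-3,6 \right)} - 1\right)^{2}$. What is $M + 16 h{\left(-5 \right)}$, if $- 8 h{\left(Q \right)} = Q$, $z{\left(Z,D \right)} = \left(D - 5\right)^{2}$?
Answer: $10$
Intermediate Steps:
$z{\left(Z,D \right)} = \left(-5 + D\right)^{2}$
$M = 0$ ($M = \left(\left(-5 + 6\right)^{2} - 1\right)^{2} = \left(1^{2} - 1\right)^{2} = \left(1 - 1\right)^{2} = 0^{2} = 0$)
$h{\left(Q \right)} = - \frac{Q}{8}$
$M + 16 h{\left(-5 \right)} = 0 + 16 \left(\left(- \frac{1}{8}\right) \left(-5\right)\right) = 0 + 16 \cdot \frac{5}{8} = 0 + 10 = 10$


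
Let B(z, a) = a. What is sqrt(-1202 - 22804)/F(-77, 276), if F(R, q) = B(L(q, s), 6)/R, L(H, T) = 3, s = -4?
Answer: -77*I*sqrt(24006)/6 ≈ -1988.4*I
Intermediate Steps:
F(R, q) = 6/R
sqrt(-1202 - 22804)/F(-77, 276) = sqrt(-1202 - 22804)/((6/(-77))) = sqrt(-24006)/((6*(-1/77))) = (I*sqrt(24006))/(-6/77) = (I*sqrt(24006))*(-77/6) = -77*I*sqrt(24006)/6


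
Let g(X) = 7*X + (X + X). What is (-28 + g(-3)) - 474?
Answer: -529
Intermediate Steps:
g(X) = 9*X (g(X) = 7*X + 2*X = 9*X)
(-28 + g(-3)) - 474 = (-28 + 9*(-3)) - 474 = (-28 - 27) - 474 = -55 - 474 = -529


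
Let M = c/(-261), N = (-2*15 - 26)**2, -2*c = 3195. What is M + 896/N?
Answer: 2601/406 ≈ 6.4064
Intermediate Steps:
c = -3195/2 (c = -1/2*3195 = -3195/2 ≈ -1597.5)
N = 3136 (N = (-30 - 26)**2 = (-56)**2 = 3136)
M = 355/58 (M = -3195/2/(-261) = -3195/2*(-1/261) = 355/58 ≈ 6.1207)
M + 896/N = 355/58 + 896/3136 = 355/58 + 896*(1/3136) = 355/58 + 2/7 = 2601/406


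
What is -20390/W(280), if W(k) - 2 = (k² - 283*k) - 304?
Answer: 10195/571 ≈ 17.855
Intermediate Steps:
W(k) = -302 + k² - 283*k (W(k) = 2 + ((k² - 283*k) - 304) = 2 + (-304 + k² - 283*k) = -302 + k² - 283*k)
-20390/W(280) = -20390/(-302 + 280² - 283*280) = -20390/(-302 + 78400 - 79240) = -20390/(-1142) = -20390*(-1/1142) = 10195/571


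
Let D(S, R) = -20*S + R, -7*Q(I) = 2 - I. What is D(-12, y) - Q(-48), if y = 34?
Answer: 1968/7 ≈ 281.14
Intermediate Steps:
Q(I) = -2/7 + I/7 (Q(I) = -(2 - I)/7 = -2/7 + I/7)
D(S, R) = R - 20*S
D(-12, y) - Q(-48) = (34 - 20*(-12)) - (-2/7 + (⅐)*(-48)) = (34 + 240) - (-2/7 - 48/7) = 274 - 1*(-50/7) = 274 + 50/7 = 1968/7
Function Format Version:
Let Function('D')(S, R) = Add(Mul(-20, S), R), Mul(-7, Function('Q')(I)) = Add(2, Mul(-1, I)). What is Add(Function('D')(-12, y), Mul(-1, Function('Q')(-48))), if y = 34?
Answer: Rational(1968, 7) ≈ 281.14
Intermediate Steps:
Function('Q')(I) = Add(Rational(-2, 7), Mul(Rational(1, 7), I)) (Function('Q')(I) = Mul(Rational(-1, 7), Add(2, Mul(-1, I))) = Add(Rational(-2, 7), Mul(Rational(1, 7), I)))
Function('D')(S, R) = Add(R, Mul(-20, S))
Add(Function('D')(-12, y), Mul(-1, Function('Q')(-48))) = Add(Add(34, Mul(-20, -12)), Mul(-1, Add(Rational(-2, 7), Mul(Rational(1, 7), -48)))) = Add(Add(34, 240), Mul(-1, Add(Rational(-2, 7), Rational(-48, 7)))) = Add(274, Mul(-1, Rational(-50, 7))) = Add(274, Rational(50, 7)) = Rational(1968, 7)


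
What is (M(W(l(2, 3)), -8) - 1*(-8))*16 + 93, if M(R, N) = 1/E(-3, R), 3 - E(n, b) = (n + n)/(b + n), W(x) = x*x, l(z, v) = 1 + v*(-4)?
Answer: 10181/45 ≈ 226.24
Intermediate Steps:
l(z, v) = 1 - 4*v
W(x) = x²
E(n, b) = 3 - 2*n/(b + n) (E(n, b) = 3 - (n + n)/(b + n) = 3 - 2*n/(b + n))
M(R, N) = (-3 + R)/(-3 + 3*R) (M(R, N) = 1/((-3 + 3*R)/(R - 3)) = 1/((-3 + 3*R)/(-3 + R)) = (-3 + R)/(-3 + 3*R))
(M(W(l(2, 3)), -8) - 1*(-8))*16 + 93 = ((-3 + (1 - 4*3)²)/(3*(-1 + (1 - 4*3)²)) - 1*(-8))*16 + 93 = ((-3 + (1 - 12)²)/(3*(-1 + (1 - 12)²)) + 8)*16 + 93 = ((-3 + (-11)²)/(3*(-1 + (-11)²)) + 8)*16 + 93 = ((-3 + 121)/(3*(-1 + 121)) + 8)*16 + 93 = ((⅓)*118/120 + 8)*16 + 93 = ((⅓)*(1/120)*118 + 8)*16 + 93 = (59/180 + 8)*16 + 93 = (1499/180)*16 + 93 = 5996/45 + 93 = 10181/45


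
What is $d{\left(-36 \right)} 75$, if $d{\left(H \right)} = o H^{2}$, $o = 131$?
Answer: $12733200$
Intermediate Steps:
$d{\left(H \right)} = 131 H^{2}$
$d{\left(-36 \right)} 75 = 131 \left(-36\right)^{2} \cdot 75 = 131 \cdot 1296 \cdot 75 = 169776 \cdot 75 = 12733200$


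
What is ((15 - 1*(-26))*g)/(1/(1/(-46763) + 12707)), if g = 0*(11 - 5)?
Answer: 0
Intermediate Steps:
g = 0 (g = 0*6 = 0)
((15 - 1*(-26))*g)/(1/(1/(-46763) + 12707)) = ((15 - 1*(-26))*0)/(1/(1/(-46763) + 12707)) = ((15 + 26)*0)/(1/(-1/46763 + 12707)) = (41*0)/(1/(594217440/46763)) = 0/(46763/594217440) = 0*(594217440/46763) = 0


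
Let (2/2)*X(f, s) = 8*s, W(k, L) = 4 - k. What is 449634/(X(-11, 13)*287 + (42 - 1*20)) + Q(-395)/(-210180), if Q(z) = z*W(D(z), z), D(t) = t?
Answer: 3307057849/209269220 ≈ 15.803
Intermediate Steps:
Q(z) = z*(4 - z)
X(f, s) = 8*s
449634/(X(-11, 13)*287 + (42 - 1*20)) + Q(-395)/(-210180) = 449634/((8*13)*287 + (42 - 1*20)) - 395*(4 - 1*(-395))/(-210180) = 449634/(104*287 + (42 - 20)) - 395*(4 + 395)*(-1/210180) = 449634/(29848 + 22) - 395*399*(-1/210180) = 449634/29870 - 157605*(-1/210180) = 449634*(1/29870) + 10507/14012 = 224817/14935 + 10507/14012 = 3307057849/209269220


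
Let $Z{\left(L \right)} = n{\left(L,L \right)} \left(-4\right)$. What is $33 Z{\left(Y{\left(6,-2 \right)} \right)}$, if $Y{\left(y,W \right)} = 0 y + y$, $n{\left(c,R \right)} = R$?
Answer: $-792$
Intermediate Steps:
$Y{\left(y,W \right)} = y$ ($Y{\left(y,W \right)} = 0 + y = y$)
$Z{\left(L \right)} = - 4 L$ ($Z{\left(L \right)} = L \left(-4\right) = - 4 L$)
$33 Z{\left(Y{\left(6,-2 \right)} \right)} = 33 \left(\left(-4\right) 6\right) = 33 \left(-24\right) = -792$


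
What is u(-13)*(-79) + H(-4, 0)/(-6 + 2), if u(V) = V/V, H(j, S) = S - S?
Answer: -79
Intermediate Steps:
H(j, S) = 0
u(V) = 1
u(-13)*(-79) + H(-4, 0)/(-6 + 2) = 1*(-79) + 0/(-6 + 2) = -79 + 0/(-4) = -79 - ¼*0 = -79 + 0 = -79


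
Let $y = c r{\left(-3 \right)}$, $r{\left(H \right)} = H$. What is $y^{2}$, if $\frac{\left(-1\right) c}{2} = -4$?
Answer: $576$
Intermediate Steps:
$c = 8$ ($c = \left(-2\right) \left(-4\right) = 8$)
$y = -24$ ($y = 8 \left(-3\right) = -24$)
$y^{2} = \left(-24\right)^{2} = 576$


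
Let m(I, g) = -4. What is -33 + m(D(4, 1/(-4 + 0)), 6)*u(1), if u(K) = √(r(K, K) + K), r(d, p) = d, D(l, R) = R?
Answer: -33 - 4*√2 ≈ -38.657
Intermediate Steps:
u(K) = √2*√K (u(K) = √(K + K) = √(2*K) = √2*√K)
-33 + m(D(4, 1/(-4 + 0)), 6)*u(1) = -33 - 4*√2*√1 = -33 - 4*√2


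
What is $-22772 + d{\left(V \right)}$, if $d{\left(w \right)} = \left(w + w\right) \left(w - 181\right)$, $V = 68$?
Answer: $-38140$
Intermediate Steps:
$d{\left(w \right)} = 2 w \left(-181 + w\right)$
$-22772 + d{\left(V \right)} = -22772 + 2 \cdot 68 \left(-181 + 68\right) = -22772 + 2 \cdot 68 \left(-113\right) = -22772 - 15368 = -38140$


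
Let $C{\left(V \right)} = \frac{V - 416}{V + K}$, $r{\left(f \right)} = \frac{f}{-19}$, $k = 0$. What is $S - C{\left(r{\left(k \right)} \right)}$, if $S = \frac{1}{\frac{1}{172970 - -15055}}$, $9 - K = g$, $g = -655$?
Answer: $\frac{15606127}{83} \approx 1.8803 \cdot 10^{5}$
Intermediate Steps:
$K = 664$ ($K = 9 - -655 = 9 + 655 = 664$)
$S = 188025$ ($S = \frac{1}{\frac{1}{172970 + 15055}} = \frac{1}{\frac{1}{188025}} = 188025$)
$r{\left(f \right)} = - \frac{f}{19}$ ($r{\left(f \right)} = f \left(- \frac{1}{19}\right) = - \frac{f}{19}$)
$C{\left(V \right)} = \frac{-416 + V}{664 + V}$ ($C{\left(V \right)} = \frac{V - 416}{V + 664} = \frac{-416 + V}{664 + V}$)
$S - C{\left(r{\left(k \right)} \right)} = 188025 - \frac{-416 - 0}{664 - 0} = 188025 - \frac{-416 + 0}{664 + 0} = 188025 - \frac{1}{664} \left(-416\right) = 188025 - - \frac{52}{83} = 188025 + \frac{52}{83} = \frac{15606127}{83}$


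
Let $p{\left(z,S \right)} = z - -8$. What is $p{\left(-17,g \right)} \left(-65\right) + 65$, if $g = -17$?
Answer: $650$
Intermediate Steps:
$p{\left(z,S \right)} = 8 + z$ ($p{\left(z,S \right)} = z + 8 = 8 + z$)
$p{\left(-17,g \right)} \left(-65\right) + 65 = \left(8 - 17\right) \left(-65\right) + 65 = \left(-9\right) \left(-65\right) + 65 = 585 + 65 = 650$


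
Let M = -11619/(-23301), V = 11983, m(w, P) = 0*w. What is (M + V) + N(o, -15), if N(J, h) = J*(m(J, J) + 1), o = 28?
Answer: 31097770/2589 ≈ 12012.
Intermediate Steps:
m(w, P) = 0
N(J, h) = J (N(J, h) = J*(0 + 1) = J*1 = J)
M = 1291/2589 (M = -11619*(-1/23301) = 1291/2589 ≈ 0.49865)
(M + V) + N(o, -15) = (1291/2589 + 11983) + 28 = 31025278/2589 + 28 = 31097770/2589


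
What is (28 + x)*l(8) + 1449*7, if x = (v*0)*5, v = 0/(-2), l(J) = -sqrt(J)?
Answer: 10143 - 56*sqrt(2) ≈ 10064.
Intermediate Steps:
v = 0 (v = 0*(-1/2) = 0)
x = 0 (x = (0*0)*5 = 0*5 = 0)
(28 + x)*l(8) + 1449*7 = (28 + 0)*(-sqrt(8)) + 1449*7 = 28*(-2*sqrt(2)) + 10143 = -56*sqrt(2) + 10143 = 10143 - 56*sqrt(2)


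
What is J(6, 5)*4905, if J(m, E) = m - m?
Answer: 0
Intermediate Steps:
J(m, E) = 0
J(6, 5)*4905 = 0*4905 = 0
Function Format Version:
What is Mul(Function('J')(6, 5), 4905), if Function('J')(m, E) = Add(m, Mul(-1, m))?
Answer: 0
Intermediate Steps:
Function('J')(m, E) = 0
Mul(Function('J')(6, 5), 4905) = Mul(0, 4905) = 0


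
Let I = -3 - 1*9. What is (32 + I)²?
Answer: 400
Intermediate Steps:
I = -12 (I = -3 - 9 = -12)
(32 + I)² = (32 - 12)² = 20² = 400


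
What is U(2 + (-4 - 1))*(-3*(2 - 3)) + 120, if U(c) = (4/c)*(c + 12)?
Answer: 84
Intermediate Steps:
U(c) = 4*(12 + c)/c (U(c) = (4/c)*(12 + c) = 4*(12 + c)/c)
U(2 + (-4 - 1))*(-3*(2 - 3)) + 120 = (4 + 48/(2 + (-4 - 1)))*(-3*(2 - 3)) + 120 = (4 + 48/(2 - 5))*(-3*(-1)) + 120 = (4 + 48/(-3))*3 + 120 = (4 + 48*(-⅓))*3 + 120 = (4 - 16)*3 + 120 = -12*3 + 120 = -36 + 120 = 84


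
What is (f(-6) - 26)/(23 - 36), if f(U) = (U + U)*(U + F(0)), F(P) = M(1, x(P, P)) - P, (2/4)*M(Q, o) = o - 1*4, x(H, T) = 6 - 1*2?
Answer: -46/13 ≈ -3.5385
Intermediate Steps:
x(H, T) = 4 (x(H, T) = 6 - 2 = 4)
M(Q, o) = -8 + 2*o (M(Q, o) = 2*(o - 1*4) = 2*(o - 4) = 2*(-4 + o) = -8 + 2*o)
F(P) = -P (F(P) = (-8 + 2*4) - P = (-8 + 8) - P = 0 - P = -P)
f(U) = 2*U² (f(U) = (U + U)*(U - 1*0) = (2*U)*(U + 0) = (2*U)*U = 2*U²)
(f(-6) - 26)/(23 - 36) = (2*(-6)² - 26)/(23 - 36) = (2*36 - 26)/(-13) = -(72 - 26)/13 = -1/13*46 = -46/13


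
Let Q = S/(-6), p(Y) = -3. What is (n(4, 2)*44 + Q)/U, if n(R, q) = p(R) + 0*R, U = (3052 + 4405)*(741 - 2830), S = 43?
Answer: 835/93466038 ≈ 8.9337e-6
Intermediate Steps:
U = -15577673 (U = 7457*(-2089) = -15577673)
n(R, q) = -3 (n(R, q) = -3 + 0*R = -3 + 0 = -3)
Q = -43/6 (Q = 43/(-6) = 43*(-⅙) = -43/6 ≈ -7.1667)
(n(4, 2)*44 + Q)/U = (-3*44 - 43/6)/(-15577673) = (-132 - 43/6)*(-1/15577673) = -835/6*(-1/15577673) = 835/93466038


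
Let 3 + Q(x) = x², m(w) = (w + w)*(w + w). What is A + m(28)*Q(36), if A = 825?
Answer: 4055673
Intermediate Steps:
m(w) = 4*w² (m(w) = (2*w)*(2*w) = 4*w²)
Q(x) = -3 + x²
A + m(28)*Q(36) = 825 + (4*28²)*(-3 + 36²) = 825 + (4*784)*(-3 + 1296) = 825 + 3136*1293 = 825 + 4054848 = 4055673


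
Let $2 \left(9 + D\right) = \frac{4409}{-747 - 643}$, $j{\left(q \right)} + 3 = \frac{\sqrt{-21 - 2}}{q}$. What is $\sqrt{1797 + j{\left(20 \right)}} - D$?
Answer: $\frac{29429}{2780} + \frac{\sqrt{179400 + 5 i \sqrt{23}}}{10} \approx 52.942 + 0.0028307 i$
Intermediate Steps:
$j{\left(q \right)} = -3 + \frac{i \sqrt{23}}{q}$ ($j{\left(q \right)} = -3 + \frac{\sqrt{-21 - 2}}{q} = -3 + \frac{\sqrt{-23}}{q} = -3 + \frac{i \sqrt{23}}{q}$)
$D = - \frac{29429}{2780}$ ($D = -9 + \frac{4409 \frac{1}{-747 - 643}}{2} = -9 + \frac{4409 \frac{1}{-1390}}{2} = -9 + \frac{4409 \left(- \frac{1}{1390}\right)}{2} = -9 + \frac{1}{2} \left(- \frac{4409}{1390}\right) = -9 - \frac{4409}{2780} = - \frac{29429}{2780} \approx -10.586$)
$\sqrt{1797 + j{\left(20 \right)}} - D = \sqrt{1797 - \left(3 - \frac{i \sqrt{23}}{20}\right)} - - \frac{29429}{2780} = \sqrt{1797 - \left(3 - i \sqrt{23} \cdot \frac{1}{20}\right)} + \frac{29429}{2780} = \sqrt{1797 - \left(3 - \frac{i \sqrt{23}}{20}\right)} + \frac{29429}{2780} = \sqrt{1794 + \frac{i \sqrt{23}}{20}} + \frac{29429}{2780} = \frac{29429}{2780} + \sqrt{1794 + \frac{i \sqrt{23}}{20}}$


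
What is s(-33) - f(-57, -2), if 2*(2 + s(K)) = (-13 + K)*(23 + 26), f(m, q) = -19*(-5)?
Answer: -1224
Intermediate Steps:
f(m, q) = 95
s(K) = -641/2 + 49*K/2 (s(K) = -2 + ((-13 + K)*(23 + 26))/2 = -2 + ((-13 + K)*49)/2 = -2 + (-637 + 49*K)/2 = -2 + (-637/2 + 49*K/2) = -641/2 + 49*K/2)
s(-33) - f(-57, -2) = (-641/2 + (49/2)*(-33)) - 1*95 = (-641/2 - 1617/2) - 95 = -1129 - 95 = -1224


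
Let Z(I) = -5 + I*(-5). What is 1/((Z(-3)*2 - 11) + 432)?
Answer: 1/441 ≈ 0.0022676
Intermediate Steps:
Z(I) = -5 - 5*I
1/((Z(-3)*2 - 11) + 432) = 1/(((-5 - 5*(-3))*2 - 11) + 432) = 1/(((-5 + 15)*2 - 11) + 432) = 1/((10*2 - 11) + 432) = 1/((20 - 11) + 432) = 1/(9 + 432) = 1/441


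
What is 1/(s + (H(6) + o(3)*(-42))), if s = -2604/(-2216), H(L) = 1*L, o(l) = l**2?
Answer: -554/205437 ≈ -0.0026967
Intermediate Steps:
H(L) = L
s = 651/554 (s = -2604*(-1/2216) = 651/554 ≈ 1.1751)
1/(s + (H(6) + o(3)*(-42))) = 1/(651/554 + (6 + 3**2*(-42))) = 1/(651/554 + (6 + 9*(-42))) = 1/(651/554 + (6 - 378)) = 1/(651/554 - 372) = 1/(-205437/554) = -554/205437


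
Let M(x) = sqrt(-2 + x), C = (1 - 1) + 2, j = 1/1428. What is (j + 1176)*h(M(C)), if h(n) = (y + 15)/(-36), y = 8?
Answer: -38624567/51408 ≈ -751.33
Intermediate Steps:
j = 1/1428 ≈ 0.00070028
C = 2 (C = 0 + 2 = 2)
h(n) = -23/36 (h(n) = (8 + 15)/(-36) = 23*(-1/36) = -23/36)
(j + 1176)*h(M(C)) = (1/1428 + 1176)*(-23/36) = (1679329/1428)*(-23/36) = -38624567/51408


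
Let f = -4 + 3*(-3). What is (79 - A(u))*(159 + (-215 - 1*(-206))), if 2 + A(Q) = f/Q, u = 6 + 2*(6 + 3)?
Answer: 48925/4 ≈ 12231.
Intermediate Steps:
f = -13 (f = -4 - 9 = -13)
u = 24 (u = 6 + 2*9 = 6 + 18 = 24)
A(Q) = -2 - 13/Q
(79 - A(u))*(159 + (-215 - 1*(-206))) = (79 - (-2 - 13/24))*(159 + (-215 - 1*(-206))) = (79 - (-2 - 13*1/24))*(159 + (-215 + 206)) = (79 - (-2 - 13/24))*(159 - 9) = (79 - 1*(-61/24))*150 = (79 + 61/24)*150 = (1957/24)*150 = 48925/4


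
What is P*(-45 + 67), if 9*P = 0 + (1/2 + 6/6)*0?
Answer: 0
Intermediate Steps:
P = 0 (P = (0 + (1/2 + 6/6)*0)/9 = (0 + (1*(½) + 6*(⅙))*0)/9 = (0 + (½ + 1)*0)/9 = (0 + (3/2)*0)/9 = (0 + 0)/9 = (⅑)*0 = 0)
P*(-45 + 67) = 0*(-45 + 67) = 0*22 = 0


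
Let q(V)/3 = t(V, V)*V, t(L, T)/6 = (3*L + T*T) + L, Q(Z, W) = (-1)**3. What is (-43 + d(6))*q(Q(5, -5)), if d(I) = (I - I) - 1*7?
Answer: -2700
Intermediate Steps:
Q(Z, W) = -1
d(I) = -7 (d(I) = 0 - 7 = -7)
t(L, T) = 6*T**2 + 24*L (t(L, T) = 6*((3*L + T*T) + L) = 6*((3*L + T**2) + L) = 6*((T**2 + 3*L) + L) = 6*(T**2 + 4*L) = 6*T**2 + 24*L)
q(V) = 3*V*(6*V**2 + 24*V) (q(V) = 3*((6*V**2 + 24*V)*V) = 3*(V*(6*V**2 + 24*V)) = 3*V*(6*V**2 + 24*V))
(-43 + d(6))*q(Q(5, -5)) = (-43 - 7)*(18*(-1)**2*(4 - 1)) = -900*3 = -50*54 = -2700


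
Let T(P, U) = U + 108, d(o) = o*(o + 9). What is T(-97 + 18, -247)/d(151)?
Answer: -139/24160 ≈ -0.0057533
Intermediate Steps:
d(o) = o*(9 + o)
T(P, U) = 108 + U
T(-97 + 18, -247)/d(151) = (108 - 247)/((151*(9 + 151))) = -139/(151*160) = -139/24160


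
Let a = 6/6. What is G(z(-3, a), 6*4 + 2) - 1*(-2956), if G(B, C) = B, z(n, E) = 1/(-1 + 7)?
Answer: 17737/6 ≈ 2956.2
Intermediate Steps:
a = 1 (a = 6*(1/6) = 1)
z(n, E) = 1/6
G(z(-3, a), 6*4 + 2) - 1*(-2956) = 1/6 - 1*(-2956) = 1/6 + 2956 = 17737/6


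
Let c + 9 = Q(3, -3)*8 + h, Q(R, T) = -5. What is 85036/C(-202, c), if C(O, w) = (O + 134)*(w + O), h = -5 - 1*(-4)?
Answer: 3037/612 ≈ 4.9624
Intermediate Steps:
h = -1 (h = -5 + 4 = -1)
c = -50 (c = -9 + (-5*8 - 1) = -9 + (-40 - 1) = -9 - 41 = -50)
C(O, w) = (134 + O)*(O + w)
85036/C(-202, c) = 85036/((-202)² + 134*(-202) + 134*(-50) - 202*(-50)) = 85036/(40804 - 27068 - 6700 + 10100) = 85036/17136 = 85036*(1/17136) = 3037/612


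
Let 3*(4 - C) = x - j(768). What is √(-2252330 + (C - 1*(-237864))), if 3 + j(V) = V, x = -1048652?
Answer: I*√14981907/3 ≈ 1290.2*I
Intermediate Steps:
j(V) = -3 + V
C = 1049429/3 (C = 4 - (-1048652 - (-3 + 768))/3 = 4 - (-1048652 - 1*765)/3 = 4 - (-1048652 - 765)/3 = 4 - ⅓*(-1049417) = 4 + 1049417/3 = 1049429/3 ≈ 3.4981e+5)
√(-2252330 + (C - 1*(-237864))) = √(-2252330 + (1049429/3 - 1*(-237864))) = √(-2252330 + (1049429/3 + 237864)) = √(-2252330 + 1763021/3) = √(-4993969/3) = I*√14981907/3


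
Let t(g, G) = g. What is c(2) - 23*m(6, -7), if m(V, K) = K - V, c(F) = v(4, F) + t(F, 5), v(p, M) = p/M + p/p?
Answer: 304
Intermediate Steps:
v(p, M) = 1 + p/M (v(p, M) = p/M + 1 = 1 + p/M)
c(F) = F + (4 + F)/F (c(F) = (F + 4)/F + F = (4 + F)/F + F = F + (4 + F)/F)
c(2) - 23*m(6, -7) = (1 + 2 + 4/2) - 23*(-7 - 1*6) = (1 + 2 + 4*(1/2)) - 23*(-7 - 6) = (1 + 2 + 2) - 23*(-13) = 5 + 299 = 304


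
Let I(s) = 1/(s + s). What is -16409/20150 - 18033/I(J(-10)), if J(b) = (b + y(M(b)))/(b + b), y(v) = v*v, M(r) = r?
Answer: 3270268141/20150 ≈ 1.6230e+5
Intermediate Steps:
y(v) = v**2
J(b) = (b + b**2)/(2*b) (J(b) = (b + b**2)/(b + b) = (b + b**2)/((2*b)) = (b + b**2)*(1/(2*b)) = (b + b**2)/(2*b))
I(s) = 1/(2*s)
-16409/20150 - 18033/I(J(-10)) = -16409/20150 - 18033/(1/(2*(1/2 + (1/2)*(-10)))) = -16409*1/20150 - 18033/(1/(2*(1/2 - 5))) = -16409/20150 - 18033/(1/(2*(-9/2))) = -16409/20150 - 18033/((1/2)*(-2/9)) = -16409/20150 - 18033/(-1/9) = -16409/20150 - 18033*(-9) = -16409/20150 + 162297 = 3270268141/20150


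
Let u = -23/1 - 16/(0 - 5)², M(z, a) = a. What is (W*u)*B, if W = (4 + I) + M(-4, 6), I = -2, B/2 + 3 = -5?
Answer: 75648/25 ≈ 3025.9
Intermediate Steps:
B = -16 (B = -6 + 2*(-5) = -6 - 10 = -16)
u = -591/25 (u = -23*1 - 16/((-5)²) = -23 - 16/25 = -591/25 ≈ -23.640)
W = 8 (W = (4 - 2) + 6 = 2 + 6 = 8)
(W*u)*B = (8*(-591/25))*(-16) = -4728/25*(-16) = 75648/25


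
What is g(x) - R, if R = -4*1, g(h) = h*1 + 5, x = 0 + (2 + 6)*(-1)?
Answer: 1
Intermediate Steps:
x = -8 (x = 0 + 8*(-1) = 0 - 8 = -8)
g(h) = 5 + h (g(h) = h + 5 = 5 + h)
R = -4
g(x) - R = (5 - 8) - 1*(-4) = -3 + 4 = 1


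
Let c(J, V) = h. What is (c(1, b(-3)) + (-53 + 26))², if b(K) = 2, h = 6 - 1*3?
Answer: 576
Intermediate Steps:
h = 3 (h = 6 - 3 = 3)
c(J, V) = 3
(c(1, b(-3)) + (-53 + 26))² = (3 + (-53 + 26))² = (3 - 27)² = (-24)² = 576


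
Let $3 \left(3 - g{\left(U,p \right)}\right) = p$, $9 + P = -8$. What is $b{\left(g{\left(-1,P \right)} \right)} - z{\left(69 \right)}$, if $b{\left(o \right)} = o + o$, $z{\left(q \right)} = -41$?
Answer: $\frac{175}{3} \approx 58.333$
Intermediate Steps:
$P = -17$ ($P = -9 - 8 = -17$)
$g{\left(U,p \right)} = 3 - \frac{p}{3}$
$b{\left(o \right)} = 2 o$
$b{\left(g{\left(-1,P \right)} \right)} - z{\left(69 \right)} = 2 \left(3 - - \frac{17}{3}\right) - -41 = 2 \left(3 + \frac{17}{3}\right) + 41 = 2 \cdot \frac{26}{3} + 41 = \frac{52}{3} + 41 = \frac{175}{3}$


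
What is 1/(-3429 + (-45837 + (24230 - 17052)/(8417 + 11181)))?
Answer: -9799/482753945 ≈ -2.0298e-5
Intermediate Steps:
1/(-3429 + (-45837 + (24230 - 17052)/(8417 + 11181))) = 1/(-3429 + (-45837 + 7178/19598)) = 1/(-3429 + (-45837 + 7178*(1/19598))) = 1/(-3429 + (-45837 + 3589/9799)) = 1/(-3429 - 449153174/9799) = 1/(-482753945/9799) = -9799/482753945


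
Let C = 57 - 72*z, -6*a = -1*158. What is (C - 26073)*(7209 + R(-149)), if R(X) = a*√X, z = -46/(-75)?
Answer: -4696692336/25 - 17156272*I*√149/25 ≈ -1.8787e+8 - 8.3768e+6*I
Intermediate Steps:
z = 46/75 (z = -46*(-1/75) = 46/75 ≈ 0.61333)
a = 79/3 (a = -(-1)*158/6 = -⅙*(-158) = 79/3 ≈ 26.333)
C = 321/25 (C = 57 - 72*46/75 = 57 - 1104/25 = 321/25 ≈ 12.840)
R(X) = 79*√X/3
(C - 26073)*(7209 + R(-149)) = (321/25 - 26073)*(7209 + 79*√(-149)/3) = -651504*(7209 + 79*(I*√149)/3)/25 = -651504*(7209 + 79*I*√149/3)/25 = -4696692336/25 - 17156272*I*√149/25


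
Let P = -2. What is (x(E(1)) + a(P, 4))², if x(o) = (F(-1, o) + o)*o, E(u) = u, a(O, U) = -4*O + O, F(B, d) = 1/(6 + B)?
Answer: 1296/25 ≈ 51.840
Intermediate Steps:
a(O, U) = -3*O
x(o) = o*(⅕ + o) (x(o) = (1/(6 - 1) + o)*o = (1/5 + o)*o = (⅕ + o)*o = o*(⅕ + o))
(x(E(1)) + a(P, 4))² = (1*(⅕ + 1) - 3*(-2))² = (1*(6/5) + 6)² = (6/5 + 6)² = (36/5)² = 1296/25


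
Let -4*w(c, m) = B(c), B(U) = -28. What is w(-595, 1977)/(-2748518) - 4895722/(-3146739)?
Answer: 13455958012823/8648868782802 ≈ 1.5558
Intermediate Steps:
w(c, m) = 7 (w(c, m) = -1/4*(-28) = 7)
w(-595, 1977)/(-2748518) - 4895722/(-3146739) = 7/(-2748518) - 4895722/(-3146739) = 7*(-1/2748518) - 4895722*(-1/3146739) = -7/2748518 + 4895722/3146739 = 13455958012823/8648868782802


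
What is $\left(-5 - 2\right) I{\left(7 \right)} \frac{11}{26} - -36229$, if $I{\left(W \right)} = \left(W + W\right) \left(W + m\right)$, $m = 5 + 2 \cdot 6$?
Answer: $\frac{458041}{13} \approx 35234.0$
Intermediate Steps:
$m = 17$ ($m = 5 + 12 = 17$)
$I{\left(W \right)} = 2 W \left(17 + W\right)$ ($I{\left(W \right)} = \left(W + W\right) \left(W + 17\right) = 2 W \left(17 + W\right)$)
$\left(-5 - 2\right) I{\left(7 \right)} \frac{11}{26} - -36229 = \left(-5 - 2\right) 2 \cdot 7 \left(17 + 7\right) \frac{11}{26} - -36229 = \left(-5 - 2\right) 2 \cdot 7 \cdot 24 \cdot 11 \cdot \frac{1}{26} + 36229 = \left(-7\right) 336 \cdot \frac{11}{26} + 36229 = \left(-2352\right) \frac{11}{26} + 36229 = - \frac{12936}{13} + 36229 = \frac{458041}{13}$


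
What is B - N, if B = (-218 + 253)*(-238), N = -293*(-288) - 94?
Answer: -92620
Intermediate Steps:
N = 84290 (N = 84384 - 94 = 84290)
B = -8330 (B = 35*(-238) = -8330)
B - N = -8330 - 1*84290 = -8330 - 84290 = -92620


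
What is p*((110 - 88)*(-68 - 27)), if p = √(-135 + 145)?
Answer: -2090*√10 ≈ -6609.2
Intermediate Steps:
p = √10 ≈ 3.1623
p*((110 - 88)*(-68 - 27)) = √10*((110 - 88)*(-68 - 27)) = √10*(22*(-95)) = √10*(-2090) = -2090*√10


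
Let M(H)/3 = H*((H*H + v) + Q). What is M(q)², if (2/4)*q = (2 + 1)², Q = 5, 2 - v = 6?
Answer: 308002500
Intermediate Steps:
v = -4 (v = 2 - 1*6 = 2 - 6 = -4)
q = 18 (q = 2*(2 + 1)² = 2*3² = 2*9 = 18)
M(H) = 3*H*(1 + H²) (M(H) = 3*(H*((H*H - 4) + 5)) = 3*(H*((H² - 4) + 5)) = 3*(H*((-4 + H²) + 5)) = 3*(H*(1 + H²)) = 3*H*(1 + H²))
M(q)² = (3*18*(1 + 18²))² = (3*18*(1 + 324))² = (3*18*325)² = 17550² = 308002500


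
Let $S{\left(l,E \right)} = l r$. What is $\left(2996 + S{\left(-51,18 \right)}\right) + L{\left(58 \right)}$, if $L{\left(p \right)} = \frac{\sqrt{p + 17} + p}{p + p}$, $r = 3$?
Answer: $\frac{5687}{2} + \frac{5 \sqrt{3}}{116} \approx 2843.6$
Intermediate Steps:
$L{\left(p \right)} = \frac{p + \sqrt{17 + p}}{2 p}$ ($L{\left(p \right)} = \frac{\sqrt{17 + p} + p}{2 p} = \left(p + \sqrt{17 + p}\right) \frac{1}{2 p} = \frac{p + \sqrt{17 + p}}{2 p}$)
$S{\left(l,E \right)} = 3 l$ ($S{\left(l,E \right)} = l 3 = 3 l$)
$\left(2996 + S{\left(-51,18 \right)}\right) + L{\left(58 \right)} = \left(2996 + 3 \left(-51\right)\right) + \frac{58 + \sqrt{17 + 58}}{2 \cdot 58} = \left(2996 - 153\right) + \frac{1}{2} \cdot \frac{1}{58} \left(58 + \sqrt{75}\right) = 2843 + \frac{1}{2} \cdot \frac{1}{58} \left(58 + 5 \sqrt{3}\right) = 2843 + \left(\frac{1}{2} + \frac{5 \sqrt{3}}{116}\right) = \frac{5687}{2} + \frac{5 \sqrt{3}}{116}$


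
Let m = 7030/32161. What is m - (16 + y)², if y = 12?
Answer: -25207194/32161 ≈ -783.78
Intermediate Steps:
m = 7030/32161 (m = 7030*(1/32161) = 7030/32161 ≈ 0.21859)
m - (16 + y)² = 7030/32161 - (16 + 12)² = 7030/32161 - 1*28² = 7030/32161 - 1*784 = 7030/32161 - 784 = -25207194/32161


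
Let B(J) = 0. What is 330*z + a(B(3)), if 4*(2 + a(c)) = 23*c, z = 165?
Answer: 54448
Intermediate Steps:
a(c) = -2 + 23*c/4 (a(c) = -2 + (23*c)/4 = -2 + 23*c/4)
330*z + a(B(3)) = 330*165 + (-2 + (23/4)*0) = 54450 + (-2 + 0) = 54450 - 2 = 54448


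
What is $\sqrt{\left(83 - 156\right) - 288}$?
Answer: $19 i \approx 19.0 i$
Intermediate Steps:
$\sqrt{\left(83 - 156\right) - 288} = \sqrt{-73 - 288} = \sqrt{-361} = 19 i$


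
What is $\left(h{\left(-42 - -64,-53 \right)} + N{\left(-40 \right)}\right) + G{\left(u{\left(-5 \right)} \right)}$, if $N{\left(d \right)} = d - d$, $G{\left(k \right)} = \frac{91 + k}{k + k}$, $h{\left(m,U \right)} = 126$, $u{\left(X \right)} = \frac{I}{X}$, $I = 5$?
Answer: $81$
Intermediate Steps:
$u{\left(X \right)} = \frac{5}{X}$
$G{\left(k \right)} = \frac{91 + k}{2 k}$
$N{\left(d \right)} = 0$
$\left(h{\left(-42 - -64,-53 \right)} + N{\left(-40 \right)}\right) + G{\left(u{\left(-5 \right)} \right)} = \left(126 + 0\right) + \frac{91 + \frac{5}{-5}}{2 \frac{5}{-5}} = 126 + \frac{91 + 5 \left(- \frac{1}{5}\right)}{2 \cdot 5 \left(- \frac{1}{5}\right)} = 126 + \frac{91 - 1}{2 \left(-1\right)} = 126 + \frac{1}{2} \left(-1\right) 90 = 126 - 45 = 81$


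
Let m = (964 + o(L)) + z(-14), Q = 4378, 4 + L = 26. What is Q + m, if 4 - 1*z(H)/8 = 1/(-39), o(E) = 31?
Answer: 210803/39 ≈ 5405.2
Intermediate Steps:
L = 22 (L = -4 + 26 = 22)
z(H) = 1256/39 (z(H) = 32 - 8/(-39) = 32 - 8*(-1/39) = 32 + 8/39 = 1256/39)
m = 40061/39 (m = (964 + 31) + 1256/39 = 995 + 1256/39 = 40061/39 ≈ 1027.2)
Q + m = 4378 + 40061/39 = 210803/39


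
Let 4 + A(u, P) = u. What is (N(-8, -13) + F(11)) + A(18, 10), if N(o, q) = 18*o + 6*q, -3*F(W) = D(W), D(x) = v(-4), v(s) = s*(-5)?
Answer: -644/3 ≈ -214.67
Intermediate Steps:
v(s) = -5*s
D(x) = 20 (D(x) = -5*(-4) = 20)
F(W) = -20/3 (F(W) = -⅓*20 = -20/3)
A(u, P) = -4 + u
N(o, q) = 6*q + 18*o
(N(-8, -13) + F(11)) + A(18, 10) = ((6*(-13) + 18*(-8)) - 20/3) + (-4 + 18) = ((-78 - 144) - 20/3) + 14 = (-222 - 20/3) + 14 = -686/3 + 14 = -644/3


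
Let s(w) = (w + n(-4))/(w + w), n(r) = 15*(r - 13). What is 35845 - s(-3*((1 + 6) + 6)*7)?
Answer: 3261807/91 ≈ 35844.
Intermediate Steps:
n(r) = -195 + 15*r (n(r) = 15*(-13 + r) = -195 + 15*r)
s(w) = (-255 + w)/(2*w) (s(w) = (w + (-195 + 15*(-4)))/(w + w) = (w + (-195 - 60))/((2*w)) = (w - 255)*(1/(2*w)) = (-255 + w)*(1/(2*w)) = (-255 + w)/(2*w))
35845 - s(-3*((1 + 6) + 6)*7) = 35845 - (-255 - 3*((1 + 6) + 6)*7)/(2*(-3*((1 + 6) + 6)*7)) = 35845 - (-255 - 3*(7 + 6)*7)/(2*(-3*(7 + 6)*7)) = 35845 - (-255 - 3*13*7)/(2*(-3*13*7)) = 35845 - (-255 - 39*7)/(2*((-39*7))) = 35845 - (-255 - 273)/(2*(-273)) = 35845 - (-1)*(-528)/(2*273) = 35845 - 1*88/91 = 35845 - 88/91 = 3261807/91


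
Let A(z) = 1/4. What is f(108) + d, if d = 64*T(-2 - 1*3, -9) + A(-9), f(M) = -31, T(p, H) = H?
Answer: -2427/4 ≈ -606.75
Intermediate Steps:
A(z) = ¼
d = -2303/4 (d = 64*(-9) + ¼ = -576 + ¼ = -2303/4 ≈ -575.75)
f(108) + d = -31 - 2303/4 = -2427/4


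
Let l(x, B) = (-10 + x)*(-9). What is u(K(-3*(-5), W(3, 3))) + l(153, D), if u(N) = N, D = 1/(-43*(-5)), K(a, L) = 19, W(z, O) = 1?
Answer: -1268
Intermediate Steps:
D = 1/215 ≈ 0.0046512
l(x, B) = 90 - 9*x
u(K(-3*(-5), W(3, 3))) + l(153, D) = 19 + (90 - 9*153) = 19 + (90 - 1377) = 19 - 1287 = -1268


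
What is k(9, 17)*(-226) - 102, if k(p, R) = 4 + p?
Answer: -3040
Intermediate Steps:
k(9, 17)*(-226) - 102 = (4 + 9)*(-226) - 102 = 13*(-226) - 102 = -2938 - 102 = -3040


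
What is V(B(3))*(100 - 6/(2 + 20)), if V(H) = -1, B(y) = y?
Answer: -1097/11 ≈ -99.727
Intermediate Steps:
V(B(3))*(100 - 6/(2 + 20)) = -(100 - 6/(2 + 20)) = -(100 - 6/22) = -(100 + (1/22)*(-6)) = -(100 - 3/11) = -1*1097/11 = -1097/11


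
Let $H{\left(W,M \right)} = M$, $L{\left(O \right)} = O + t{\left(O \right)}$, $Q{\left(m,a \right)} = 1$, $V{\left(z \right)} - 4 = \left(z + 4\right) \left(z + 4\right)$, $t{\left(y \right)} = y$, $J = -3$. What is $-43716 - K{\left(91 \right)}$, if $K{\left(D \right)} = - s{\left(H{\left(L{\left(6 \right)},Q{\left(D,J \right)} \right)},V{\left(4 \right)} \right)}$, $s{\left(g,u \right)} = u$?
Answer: $-43648$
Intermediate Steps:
$V{\left(z \right)} = 4 + \left(4 + z\right)^{2}$ ($V{\left(z \right)} = 4 + \left(z + 4\right) \left(z + 4\right) = 4 + \left(4 + z\right) \left(4 + z\right) = 4 + \left(4 + z\right)^{2}$)
$L{\left(O \right)} = 2 O$ ($L{\left(O \right)} = O + O = 2 O$)
$K{\left(D \right)} = -68$ ($K{\left(D \right)} = - (4 + \left(4 + 4\right)^{2}) = - (4 + 8^{2}) = - (4 + 64) = \left(-1\right) 68 = -68$)
$-43716 - K{\left(91 \right)} = -43716 - -68 = -43716 + 68 = -43648$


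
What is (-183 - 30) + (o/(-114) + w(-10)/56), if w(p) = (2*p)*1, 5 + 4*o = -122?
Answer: -680147/3192 ≈ -213.08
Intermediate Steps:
o = -127/4 (o = -5/4 + (¼)*(-122) = -5/4 - 61/2 = -127/4 ≈ -31.750)
w(p) = 2*p
(-183 - 30) + (o/(-114) + w(-10)/56) = (-183 - 30) + (-127/4/(-114) + (2*(-10))/56) = -213 + (-127/4*(-1/114) - 20*1/56) = -213 + (127/456 - 5/14) = -213 - 251/3192 = -680147/3192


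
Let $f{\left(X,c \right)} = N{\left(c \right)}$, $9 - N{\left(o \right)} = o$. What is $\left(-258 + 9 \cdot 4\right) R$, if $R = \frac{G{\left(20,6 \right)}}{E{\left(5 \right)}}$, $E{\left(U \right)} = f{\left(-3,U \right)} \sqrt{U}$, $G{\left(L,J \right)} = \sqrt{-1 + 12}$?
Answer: $- \frac{111 \sqrt{55}}{10} \approx -82.32$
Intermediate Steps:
$N{\left(o \right)} = 9 - o$
$f{\left(X,c \right)} = 9 - c$
$G{\left(L,J \right)} = \sqrt{11}$
$E{\left(U \right)} = \sqrt{U} \left(9 - U\right)$ ($E{\left(U \right)} = \left(9 - U\right) \sqrt{U} = \sqrt{U} \left(9 - U\right)$)
$R = \frac{\sqrt{55}}{20}$ ($R = \frac{\sqrt{11}}{\sqrt{5} \left(9 - 5\right)} = \frac{\sqrt{11}}{\sqrt{5} \cdot 4} = \frac{\sqrt{11}}{4 \sqrt{5}} = \sqrt{11} \frac{\sqrt{5}}{20} = \frac{\sqrt{55}}{20} \approx 0.37081$)
$\left(-258 + 9 \cdot 4\right) R = \left(-258 + 9 \cdot 4\right) \frac{\sqrt{55}}{20} = \left(-258 + 36\right) \frac{\sqrt{55}}{20} = - 222 \frac{\sqrt{55}}{20} = - \frac{111 \sqrt{55}}{10}$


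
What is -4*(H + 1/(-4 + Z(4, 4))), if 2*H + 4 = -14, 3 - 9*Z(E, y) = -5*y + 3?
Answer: 153/4 ≈ 38.250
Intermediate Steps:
Z(E, y) = 5*y/9 (Z(E, y) = ⅓ - (-5*y + 3)/9 = ⅓ - (3 - 5*y)/9 = ⅓ + (-⅓ + 5*y/9) = 5*y/9)
H = -9 (H = -2 + (½)*(-14) = -2 - 7 = -9)
-4*(H + 1/(-4 + Z(4, 4))) = -4*(-9 + 1/(-4 + (5/9)*4)) = -4*(-9 + 1/(-4 + 20/9)) = -4*(-9 + 1/(-16/9)) = -4*(-9 - 9/16) = -4*(-153/16) = 153/4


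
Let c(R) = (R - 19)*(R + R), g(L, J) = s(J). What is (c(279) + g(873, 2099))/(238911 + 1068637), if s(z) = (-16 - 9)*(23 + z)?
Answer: 46015/653774 ≈ 0.070384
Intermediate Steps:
s(z) = -575 - 25*z (s(z) = -25*(23 + z) = -575 - 25*z)
g(L, J) = -575 - 25*J
c(R) = 2*R*(-19 + R) (c(R) = (-19 + R)*(2*R) = 2*R*(-19 + R))
(c(279) + g(873, 2099))/(238911 + 1068637) = (2*279*(-19 + 279) + (-575 - 25*2099))/(238911 + 1068637) = (2*279*260 + (-575 - 52475))/1307548 = (145080 - 53050)*(1/1307548) = 92030*(1/1307548) = 46015/653774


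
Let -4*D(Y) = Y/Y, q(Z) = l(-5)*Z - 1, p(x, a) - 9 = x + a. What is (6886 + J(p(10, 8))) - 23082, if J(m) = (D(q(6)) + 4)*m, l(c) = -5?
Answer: -64379/4 ≈ -16095.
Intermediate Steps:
p(x, a) = 9 + a + x (p(x, a) = 9 + (x + a) = 9 + (a + x) = 9 + a + x)
q(Z) = -1 - 5*Z (q(Z) = -5*Z - 1 = -1 - 5*Z)
D(Y) = -¼ (D(Y) = -Y/(4*Y) = -¼*1 = -¼)
J(m) = 15*m/4 (J(m) = (-¼ + 4)*m = 15*m/4)
(6886 + J(p(10, 8))) - 23082 = (6886 + 15*(9 + 8 + 10)/4) - 23082 = (6886 + (15/4)*27) - 23082 = (6886 + 405/4) - 23082 = 27949/4 - 23082 = -64379/4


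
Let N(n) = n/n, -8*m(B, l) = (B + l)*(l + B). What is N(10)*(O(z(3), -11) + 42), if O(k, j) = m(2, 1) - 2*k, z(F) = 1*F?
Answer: 279/8 ≈ 34.875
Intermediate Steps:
m(B, l) = -(B + l)²/8 (m(B, l) = -(B + l)*(l + B)/8 = -(B + l)*(B + l)/8 = -(B + l)²/8)
N(n) = 1
z(F) = F
O(k, j) = -9/8 - 2*k (O(k, j) = -(2 + 1)²/8 - 2*k = -⅛*3² - 2*k = -⅛*9 - 2*k = -9/8 - 2*k)
N(10)*(O(z(3), -11) + 42) = 1*((-9/8 - 2*3) + 42) = 1*((-9/8 - 6) + 42) = 1*(-57/8 + 42) = 1*(279/8) = 279/8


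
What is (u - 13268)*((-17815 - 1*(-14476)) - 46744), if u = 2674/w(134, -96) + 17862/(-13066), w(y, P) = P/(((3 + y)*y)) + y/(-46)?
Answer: 2859576438822932587/4024961701 ≈ 7.1046e+8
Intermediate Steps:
w(y, P) = -y/46 + P/(y*(3 + y)) (w(y, P) = P/((y*(3 + y))) + y*(-1/46) = P*(1/(y*(3 + y))) - y/46 = P/(y*(3 + y)) - y/46 = -y/46 + P/(y*(3 + y)))
u = -3693556325621/4024961701 (u = 2674/(((1/46)*(-1*134³ - 3*134² + 46*(-96))/(134*(3 + 134)))) + 17862/(-13066) = 2674/(((1/46)*(1/134)*(-1*2406104 - 3*17956 - 4416)/137)) + 17862*(-1/13066) = 2674/(((1/46)*(1/134)*(1/137)*(-2406104 - 53868 - 4416))) - 8931/6533 = 2674/(((1/46)*(1/134)*(1/137)*(-2464388))) - 8931/6533 = 2674/(-616097/211117) - 8931/6533 = 2674*(-211117/616097) - 8931/6533 = -564526858/616097 - 8931/6533 = -3693556325621/4024961701 ≈ -917.66)
(u - 13268)*((-17815 - 1*(-14476)) - 46744) = (-3693556325621/4024961701 - 13268)*((-17815 - 1*(-14476)) - 46744) = -57096748174489*((-17815 + 14476) - 46744)/4024961701 = -57096748174489*(-3339 - 46744)/4024961701 = -57096748174489/4024961701*(-50083) = 2859576438822932587/4024961701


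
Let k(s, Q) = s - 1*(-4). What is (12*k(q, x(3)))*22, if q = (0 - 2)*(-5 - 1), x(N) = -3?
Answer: 4224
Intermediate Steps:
q = 12 (q = -2*(-6) = 12)
k(s, Q) = 4 + s (k(s, Q) = s + 4 = 4 + s)
(12*k(q, x(3)))*22 = (12*(4 + 12))*22 = (12*16)*22 = 192*22 = 4224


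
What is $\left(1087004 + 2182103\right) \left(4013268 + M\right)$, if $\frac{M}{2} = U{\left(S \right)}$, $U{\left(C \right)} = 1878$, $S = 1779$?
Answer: $13132081277568$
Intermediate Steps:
$M = 3756$ ($M = 2 \cdot 1878 = 3756$)
$\left(1087004 + 2182103\right) \left(4013268 + M\right) = \left(1087004 + 2182103\right) \left(4013268 + 3756\right) = 3269107 \cdot 4017024 = 13132081277568$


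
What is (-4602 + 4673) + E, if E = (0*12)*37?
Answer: 71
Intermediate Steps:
E = 0 (E = 0*37 = 0)
(-4602 + 4673) + E = (-4602 + 4673) + 0 = 71 + 0 = 71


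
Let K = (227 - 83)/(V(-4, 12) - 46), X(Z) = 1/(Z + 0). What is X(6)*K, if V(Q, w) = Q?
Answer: -12/25 ≈ -0.48000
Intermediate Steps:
X(Z) = 1/Z
K = -72/25 (K = (227 - 83)/(-4 - 46) = 144/(-50) = 144*(-1/50) = -72/25 ≈ -2.8800)
X(6)*K = -72/25/6 = (⅙)*(-72/25) = -12/25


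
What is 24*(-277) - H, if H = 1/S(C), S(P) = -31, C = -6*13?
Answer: -206087/31 ≈ -6648.0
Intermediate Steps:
C = -78
H = -1/31 (H = 1/(-31) = -1/31 ≈ -0.032258)
24*(-277) - H = 24*(-277) - 1*(-1/31) = -6648 + 1/31 = -206087/31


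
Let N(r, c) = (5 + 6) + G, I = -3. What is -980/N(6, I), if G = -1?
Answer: -98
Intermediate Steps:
N(r, c) = 10 (N(r, c) = (5 + 6) - 1 = 11 - 1 = 10)
-980/N(6, I) = -980/10 = -490*⅕ = -98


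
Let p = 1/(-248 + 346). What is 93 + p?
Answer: 9115/98 ≈ 93.010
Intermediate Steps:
p = 1/98 ≈ 0.010204
93 + p = 93 + 1/98 = 9115/98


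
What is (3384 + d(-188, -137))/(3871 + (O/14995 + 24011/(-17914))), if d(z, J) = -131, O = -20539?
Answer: 67217096830/79930900303 ≈ 0.84094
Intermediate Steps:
(3384 + d(-188, -137))/(3871 + (O/14995 + 24011/(-17914))) = (3384 - 131)/(3871 + (-20539/14995 + 24011/(-17914))) = 3253/(3871 + (-20539*1/14995 + 24011*(-1/17914))) = 3253/(3871 + (-20539/14995 - 1847/1378)) = 3253/(3871 - 55998507/20663110) = 3253/(79930900303/20663110) = 3253*(20663110/79930900303) = 67217096830/79930900303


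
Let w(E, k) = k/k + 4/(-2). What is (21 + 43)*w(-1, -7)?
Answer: -64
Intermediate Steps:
w(E, k) = -1 (w(E, k) = 1 + 4*(-½) = 1 - 2 = -1)
(21 + 43)*w(-1, -7) = (21 + 43)*(-1) = 64*(-1) = -64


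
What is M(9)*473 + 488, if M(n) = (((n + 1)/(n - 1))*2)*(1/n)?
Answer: 11149/18 ≈ 619.39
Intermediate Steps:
M(n) = 2*(1 + n)/(n*(-1 + n)) (M(n) = (((1 + n)/(-1 + n))*2)/n = (2*(1 + n)/(-1 + n))/n = 2*(1 + n)/(n*(-1 + n)))
M(9)*473 + 488 = (2*(1 + 9)/(9*(-1 + 9)))*473 + 488 = (2*(⅑)*10/8)*473 + 488 = (2*(⅑)*(⅛)*10)*473 + 488 = (5/18)*473 + 488 = 2365/18 + 488 = 11149/18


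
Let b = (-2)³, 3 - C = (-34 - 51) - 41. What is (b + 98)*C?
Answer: 11610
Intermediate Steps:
C = 129 (C = 3 - ((-34 - 51) - 41) = 3 - (-85 - 41) = 3 - 1*(-126) = 3 + 126 = 129)
b = -8
(b + 98)*C = (-8 + 98)*129 = 90*129 = 11610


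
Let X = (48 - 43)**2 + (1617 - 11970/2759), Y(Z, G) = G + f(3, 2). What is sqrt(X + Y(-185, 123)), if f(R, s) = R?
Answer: sqrt(13425133978)/2759 ≈ 41.996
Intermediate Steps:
Y(Z, G) = 3 + G (Y(Z, G) = G + 3 = 3 + G)
X = 4518308/2759 (X = 5**2 + (1617 - 11970/2759) = 25 + (1617 - 1*11970/2759) = 25 + (1617 - 11970/2759) = 25 + 4449333/2759 = 4518308/2759 ≈ 1637.7)
sqrt(X + Y(-185, 123)) = sqrt(4518308/2759 + (3 + 123)) = sqrt(4518308/2759 + 126) = sqrt(4865942/2759) = sqrt(13425133978)/2759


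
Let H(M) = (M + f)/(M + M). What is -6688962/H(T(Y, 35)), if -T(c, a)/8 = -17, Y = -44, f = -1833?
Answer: 1819397664/1697 ≈ 1.0721e+6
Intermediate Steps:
T(c, a) = 136 (T(c, a) = -8*(-17) = 136)
H(M) = (-1833 + M)/(2*M) (H(M) = (M - 1833)/(M + M) = (-1833 + M)/((2*M)) = (-1833 + M)*(1/(2*M)) = (-1833 + M)/(2*M))
-6688962/H(T(Y, 35)) = -6688962*272/(-1833 + 136) = -6688962/((1/2)*(1/136)*(-1697)) = -6688962/(-1697/272) = -6688962*(-272/1697) = 1819397664/1697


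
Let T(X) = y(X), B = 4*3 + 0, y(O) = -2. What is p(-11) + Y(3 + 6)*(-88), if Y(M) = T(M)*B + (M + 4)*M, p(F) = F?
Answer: -8195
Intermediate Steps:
B = 12 (B = 12 + 0 = 12)
T(X) = -2
Y(M) = -24 + M*(4 + M) (Y(M) = -2*12 + (M + 4)*M = -24 + (4 + M)*M = -24 + M*(4 + M))
p(-11) + Y(3 + 6)*(-88) = -11 + (-24 + (3 + 6)² + 4*(3 + 6))*(-88) = -11 + (-24 + 9² + 4*9)*(-88) = -11 + (-24 + 81 + 36)*(-88) = -11 + 93*(-88) = -11 - 8184 = -8195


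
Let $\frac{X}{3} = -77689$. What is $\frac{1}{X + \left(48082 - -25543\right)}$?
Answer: $- \frac{1}{159442} \approx -6.2719 \cdot 10^{-6}$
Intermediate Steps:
$X = -233067$ ($X = 3 \left(-77689\right) = -233067$)
$\frac{1}{X + \left(48082 - -25543\right)} = \frac{1}{-233067 + \left(48082 - -25543\right)} = \frac{1}{-233067 + \left(48082 + 25543\right)} = \frac{1}{-233067 + 73625} = \frac{1}{-159442} = - \frac{1}{159442}$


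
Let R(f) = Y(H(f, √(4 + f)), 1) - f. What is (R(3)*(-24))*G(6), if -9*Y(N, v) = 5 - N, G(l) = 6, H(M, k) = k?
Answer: 512 - 16*√7 ≈ 469.67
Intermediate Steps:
Y(N, v) = -5/9 + N/9 (Y(N, v) = -(5 - N)/9 = -5/9 + N/9)
R(f) = -5/9 - f + √(4 + f)/9 (R(f) = (-5/9 + √(4 + f)/9) - f = -5/9 - f + √(4 + f)/9)
(R(3)*(-24))*G(6) = ((-5/9 - 1*3 + √(4 + 3)/9)*(-24))*6 = ((-5/9 - 3 + √7/9)*(-24))*6 = ((-32/9 + √7/9)*(-24))*6 = (256/3 - 8*√7/3)*6 = 512 - 16*√7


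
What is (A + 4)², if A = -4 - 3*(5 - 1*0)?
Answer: 225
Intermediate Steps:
A = -19 (A = -4 - 3*(5 + 0) = -4 - 3*5 = -4 - 15 = -19)
(A + 4)² = (-19 + 4)² = (-15)² = 225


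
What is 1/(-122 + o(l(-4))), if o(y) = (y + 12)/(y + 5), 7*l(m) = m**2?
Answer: -51/6122 ≈ -0.0083306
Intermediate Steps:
l(m) = m**2/7
o(y) = (12 + y)/(5 + y)
1/(-122 + o(l(-4))) = 1/(-122 + (12 + (1/7)*(-4)**2)/(5 + (1/7)*(-4)**2)) = 1/(-122 + (12 + (1/7)*16)/(5 + (1/7)*16)) = 1/(-122 + (12 + 16/7)/(5 + 16/7)) = 1/(-122 + (100/7)/(51/7)) = 1/(-122 + (7/51)*(100/7)) = 1/(-122 + 100/51) = 1/(-6122/51) = -51/6122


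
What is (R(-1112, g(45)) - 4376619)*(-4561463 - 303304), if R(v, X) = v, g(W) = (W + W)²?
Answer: 21296641303677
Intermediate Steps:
g(W) = 4*W² (g(W) = (2*W)² = 4*W²)
(R(-1112, g(45)) - 4376619)*(-4561463 - 303304) = (-1112 - 4376619)*(-4561463 - 303304) = -4377731*(-4864767) = 21296641303677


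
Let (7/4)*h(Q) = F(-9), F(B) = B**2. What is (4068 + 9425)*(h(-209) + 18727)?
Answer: 1773155609/7 ≈ 2.5331e+8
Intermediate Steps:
h(Q) = 324/7 (h(Q) = (4/7)*(-9)**2 = (4/7)*81 = 324/7)
(4068 + 9425)*(h(-209) + 18727) = (4068 + 9425)*(324/7 + 18727) = 13493*(131413/7) = 1773155609/7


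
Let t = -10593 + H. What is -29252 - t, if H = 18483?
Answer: -37142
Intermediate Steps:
t = 7890 (t = -10593 + 18483 = 7890)
-29252 - t = -29252 - 1*7890 = -29252 - 7890 = -37142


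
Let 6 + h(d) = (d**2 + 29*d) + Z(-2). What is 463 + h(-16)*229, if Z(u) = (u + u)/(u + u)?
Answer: -48314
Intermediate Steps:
Z(u) = 1 (Z(u) = (2*u)/((2*u)) = (2*u)*(1/(2*u)) = 1)
h(d) = -5 + d**2 + 29*d (h(d) = -6 + ((d**2 + 29*d) + 1) = -6 + (1 + d**2 + 29*d) = -5 + d**2 + 29*d)
463 + h(-16)*229 = 463 + (-5 + (-16)**2 + 29*(-16))*229 = 463 + (-5 + 256 - 464)*229 = 463 - 213*229 = 463 - 48777 = -48314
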